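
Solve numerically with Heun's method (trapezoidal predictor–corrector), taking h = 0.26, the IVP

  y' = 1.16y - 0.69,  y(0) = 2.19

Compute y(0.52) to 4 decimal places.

Heun: k1 = f(s_n, y_n); k2 = f(s_n + h, y_n + h·k1); y_{n+1} = y_n + (h/2)·(k1 + k2).
s=0.000000, y=2.190000:
  k1 = f(0.000000, 2.190000) = 1.850400
  k2 = f(0.260000, 2.671104) = 2.408481
  y ← 2.190000 + (0.26/2)·(1.850400 + 2.408481) = 2.743654
s=0.260000, y=2.743654:
  k1 = f(0.260000, 2.743654) = 2.492639
  k2 = f(0.520000, 3.391741) = 3.244419
  y ← 2.743654 + (0.26/2)·(2.492639 + 3.244419) = 3.489472
y(0.52) ≈ 3.4895

3.4895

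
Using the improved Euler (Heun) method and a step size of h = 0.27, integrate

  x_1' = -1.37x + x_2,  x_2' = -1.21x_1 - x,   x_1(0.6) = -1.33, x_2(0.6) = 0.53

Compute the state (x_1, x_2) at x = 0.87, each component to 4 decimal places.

-1.4220, 0.7789

Heun on (x_1,x_2): k1 = f(x_n, state_n); k2 = f(x_n + h, state_n + h·k1); state_{n+1} = state_n + (h/2)·(k1 + k2).
0.600000: (-1.330000, 0.530000)
  k1 = (-0.292000, 1.009300)
  predictor → (-1.408840, 0.802511)
  k2 = (-0.389389, 0.834696)
  → (-1.421988, 0.778940)
(x_1(0.87), x_2(0.87)) ≈ (-1.4220, 0.7789)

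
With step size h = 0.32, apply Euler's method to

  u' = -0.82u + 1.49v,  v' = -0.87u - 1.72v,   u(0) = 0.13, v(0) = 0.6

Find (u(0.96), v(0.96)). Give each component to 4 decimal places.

0.2893, -0.1100

Euler on (u,v): u_{n+1} = u_n + h·u', v_{n+1} = v_n + h·v'.
0.000000: (0.130000, 0.600000); f=(0.787400, -1.145100) → (0.381968, 0.233568)
0.320000: (0.381968, 0.233568); f=(0.034803, -0.734049) → (0.393105, -0.001328)
0.640000: (0.393105, -0.001328); f=(-0.324324, -0.339718) → (0.289321, -0.110037)
(u(0.96), v(0.96)) ≈ (0.2893, -0.1100)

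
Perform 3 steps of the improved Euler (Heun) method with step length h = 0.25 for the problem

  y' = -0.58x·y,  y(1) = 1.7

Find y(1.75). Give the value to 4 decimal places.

0.9388

Heun: k1 = f(x_n, y_n); k2 = f(x_n + h, y_n + h·k1); y_{n+1} = y_n + (h/2)·(k1 + k2).
x=1.000000, y=1.700000:
  k1 = f(1.000000, 1.700000) = -0.986000
  k2 = f(1.250000, 1.453500) = -1.053787
  y ← 1.700000 + (0.25/2)·(-0.986000 + (-1.053787)) = 1.445027
x=1.250000, y=1.445027:
  k1 = f(1.250000, 1.445027) = -1.047644
  k2 = f(1.500000, 1.183115) = -1.029310
  y ← 1.445027 + (0.25/2)·(-1.047644 + (-1.029310)) = 1.185407
x=1.500000, y=1.185407:
  k1 = f(1.500000, 1.185407) = -1.031304
  k2 = f(1.750000, 0.927581) = -0.941495
  y ← 1.185407 + (0.25/2)·(-1.031304 + (-0.941495)) = 0.938807
y(1.75) ≈ 0.9388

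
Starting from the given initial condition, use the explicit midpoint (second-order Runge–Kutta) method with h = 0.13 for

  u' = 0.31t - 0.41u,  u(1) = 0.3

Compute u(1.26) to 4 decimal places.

0.3563

Midpoint: k1 = f(t_n, u_n); k2 = f(t_n + h/2, u_n + (h/2)·k1); u_{n+1} = u_n + h·k2.
t=1.000000, u=0.300000:
  k1 = f(1.000000, 0.300000) = 0.187000
  k2 = f(1.065000, 0.312155) = 0.202166
  u ← 0.300000 + 0.13·0.202166 = 0.326282
t=1.130000, u=0.326282:
  k1 = f(1.130000, 0.326282) = 0.216525
  k2 = f(1.195000, 0.340356) = 0.230904
  u ← 0.326282 + 0.13·0.230904 = 0.356299
u(1.26) ≈ 0.3563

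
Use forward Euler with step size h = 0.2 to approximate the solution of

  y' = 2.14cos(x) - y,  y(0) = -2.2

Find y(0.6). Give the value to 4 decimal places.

Euler: y_{n+1} = y_n + h·f(x_n, y_n).
x=0.000000, y=-2.200000: f=4.340000 → y ← -2.200000 + 0.2·4.340000 = -1.332000
x=0.200000, y=-1.332000: f=3.429342 → y ← -1.332000 + 0.2·3.429342 = -0.646132
x=0.400000, y=-0.646132: f=2.617202 → y ← -0.646132 + 0.2·2.617202 = -0.122691
y(0.6) ≈ -0.1227

-0.1227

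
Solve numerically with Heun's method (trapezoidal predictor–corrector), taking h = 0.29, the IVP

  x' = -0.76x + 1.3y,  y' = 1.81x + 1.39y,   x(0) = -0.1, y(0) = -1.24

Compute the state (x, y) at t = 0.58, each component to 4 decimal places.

-1.3735, -3.5431

Heun on (x,y): k1 = f(t_n, state_n); k2 = f(t_n + h, state_n + h·k1); state_{n+1} = state_n + (h/2)·(k1 + k2).
0.000000: (-0.100000, -1.240000)
  k1 = (-1.536000, -1.904600)
  predictor → (-0.545440, -1.792334)
  k2 = (-1.915500, -3.478591)
  → (-0.600467, -2.020563)
0.290000: (-0.600467, -2.020563)
  k1 = (-2.170376, -3.895428)
  predictor → (-1.229877, -3.150237)
  k2 = (-3.160602, -6.604906)
  → (-1.373459, -3.543111)
(x(0.58), y(0.58)) ≈ (-1.3735, -3.5431)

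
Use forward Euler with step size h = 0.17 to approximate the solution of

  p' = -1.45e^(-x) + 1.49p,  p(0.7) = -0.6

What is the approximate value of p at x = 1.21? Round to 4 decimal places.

Euler: p_{n+1} = p_n + h·f(x_n, p_n).
x=0.700000, p=-0.600000: f=-1.614049 → p ← -0.600000 + 0.17·(-1.614049) = -0.874388
x=0.870000, p=-0.874388: f=-1.910318 → p ← -0.874388 + 0.17·(-1.910318) = -1.199142
x=1.040000, p=-1.199142: f=-2.299231 → p ← -1.199142 + 0.17·(-2.299231) = -1.590012
p(1.21) ≈ -1.5900

-1.5900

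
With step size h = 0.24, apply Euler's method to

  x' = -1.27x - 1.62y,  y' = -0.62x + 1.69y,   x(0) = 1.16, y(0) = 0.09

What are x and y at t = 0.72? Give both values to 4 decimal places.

Euler on (x,y): x_{n+1} = x_n + h·x', y_{n+1} = y_n + h·y'.
0.000000: (1.160000, 0.090000); f=(-1.619000, -0.567100) → (0.771440, -0.046104)
0.240000: (0.771440, -0.046104); f=(-0.905040, -0.556209) → (0.554230, -0.179594)
0.480000: (0.554230, -0.179594); f=(-0.412930, -0.647137) → (0.455127, -0.334907)
(x(0.72), y(0.72)) ≈ (0.4551, -0.3349)

0.4551, -0.3349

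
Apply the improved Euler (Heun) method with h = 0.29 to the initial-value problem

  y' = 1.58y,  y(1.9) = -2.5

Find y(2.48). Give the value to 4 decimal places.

Heun: k1 = f(t_n, y_n); k2 = f(t_n + h, y_n + h·k1); y_{n+1} = y_n + (h/2)·(k1 + k2).
t=1.900000, y=-2.500000:
  k1 = f(1.900000, -2.500000) = -3.950000
  k2 = f(2.190000, -3.645500) = -5.759890
  y ← -2.500000 + (0.29/2)·(-3.950000 + (-5.759890)) = -3.907934
t=2.190000, y=-3.907934:
  k1 = f(2.190000, -3.907934) = -6.174536
  k2 = f(2.480000, -5.698549) = -9.003708
  y ← -3.907934 + (0.29/2)·(-6.174536 + (-9.003708)) = -6.108779
y(2.48) ≈ -6.1088

-6.1088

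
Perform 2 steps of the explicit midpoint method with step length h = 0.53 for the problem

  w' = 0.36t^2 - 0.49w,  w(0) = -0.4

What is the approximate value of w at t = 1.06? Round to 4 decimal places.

-0.1156

Midpoint: k1 = f(t_n, w_n); k2 = f(t_n + h/2, w_n + (h/2)·k1); w_{n+1} = w_n + h·k2.
t=0.000000, w=-0.400000:
  k1 = f(0.000000, -0.400000) = 0.196000
  k2 = f(0.265000, -0.348060) = 0.195830
  w ← -0.400000 + 0.53·0.195830 = -0.296210
t=0.530000, w=-0.296210:
  k1 = f(0.530000, -0.296210) = 0.246267
  k2 = f(0.795000, -0.230949) = 0.340694
  w ← -0.296210 + 0.53·0.340694 = -0.115642
w(1.06) ≈ -0.1156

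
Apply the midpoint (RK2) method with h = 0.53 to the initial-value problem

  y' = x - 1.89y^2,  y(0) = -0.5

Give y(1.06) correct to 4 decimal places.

-1.1289

Midpoint: k1 = f(x_n, y_n); k2 = f(x_n + h/2, y_n + (h/2)·k1); y_{n+1} = y_n + h·k2.
x=0.000000, y=-0.500000:
  k1 = f(0.000000, -0.500000) = -0.472500
  k2 = f(0.265000, -0.625212) = -0.473783
  y ← -0.500000 + 0.53·(-0.473783) = -0.751105
x=0.530000, y=-0.751105:
  k1 = f(0.530000, -0.751105) = -0.536261
  k2 = f(0.795000, -0.893214) = -0.712902
  y ← -0.751105 + 0.53·(-0.712902) = -1.128943
y(1.06) ≈ -1.1289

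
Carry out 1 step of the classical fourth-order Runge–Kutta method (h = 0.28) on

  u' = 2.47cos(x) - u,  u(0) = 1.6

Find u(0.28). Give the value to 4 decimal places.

1.8040

RK4: k1 = f(x_n, u_n); k2 = f(x_n + h/2, u_n + (h/2)·k1); k3 = f(x_n + h/2, u_n + (h/2)·k2); k4 = f(x_n + h, u_n + h·k3); u_{n+1} = u_n + (h/6)·(k1 + 2k2 + 2k3 + k4).
x=0.000000, u=1.600000:
  k1 = f(0.000000, 1.600000) = 0.870000
  k2 = f(0.140000, 1.721800) = 0.724034
  k3 = f(0.140000, 1.701365) = 0.744469
  k4 = f(0.280000, 1.808451) = 0.565356
  u ← 1.600000 + (0.28/6)·(k1 + 2k2 + 2k3 + k4) = 1.804043
u(0.28) ≈ 1.8040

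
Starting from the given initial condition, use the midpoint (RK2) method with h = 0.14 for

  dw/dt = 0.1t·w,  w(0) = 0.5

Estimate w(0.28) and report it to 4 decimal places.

0.5020

Midpoint: k1 = f(t_n, w_n); k2 = f(t_n + h/2, w_n + (h/2)·k1); w_{n+1} = w_n + h·k2.
t=0.000000, w=0.500000:
  k1 = f(0.000000, 0.500000) = 0.000000
  k2 = f(0.070000, 0.500000) = 0.003500
  w ← 0.500000 + 0.14·0.003500 = 0.500490
t=0.140000, w=0.500490:
  k1 = f(0.140000, 0.500490) = 0.007007
  k2 = f(0.210000, 0.500980) = 0.010521
  w ← 0.500490 + 0.14·0.010521 = 0.501963
w(0.28) ≈ 0.5020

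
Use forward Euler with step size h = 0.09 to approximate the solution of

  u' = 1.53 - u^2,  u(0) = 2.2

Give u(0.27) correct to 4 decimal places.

1.5874

Euler: u_{n+1} = u_n + h·f(t_n, u_n).
t=0.000000, u=2.200000: f=-3.310000 → u ← 2.200000 + 0.09·(-3.310000) = 1.902100
t=0.090000, u=1.902100: f=-2.087984 → u ← 1.902100 + 0.09·(-2.087984) = 1.714181
t=0.180000, u=1.714181: f=-1.408418 → u ← 1.714181 + 0.09·(-1.408418) = 1.587424
u(0.27) ≈ 1.5874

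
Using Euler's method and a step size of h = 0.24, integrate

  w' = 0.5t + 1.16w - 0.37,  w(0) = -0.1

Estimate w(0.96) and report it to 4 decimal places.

-0.5930

Euler: w_{n+1} = w_n + h·f(t_n, w_n).
t=0.000000, w=-0.100000: f=-0.486000 → w ← -0.100000 + 0.24·(-0.486000) = -0.216640
t=0.240000, w=-0.216640: f=-0.501302 → w ← -0.216640 + 0.24·(-0.501302) = -0.336953
t=0.480000, w=-0.336953: f=-0.520865 → w ← -0.336953 + 0.24·(-0.520865) = -0.461960
t=0.720000, w=-0.461960: f=-0.545874 → w ← -0.461960 + 0.24·(-0.545874) = -0.592970
w(0.96) ≈ -0.5930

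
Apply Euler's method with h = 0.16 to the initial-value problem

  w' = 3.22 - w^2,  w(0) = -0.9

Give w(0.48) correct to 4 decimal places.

Euler: w_{n+1} = w_n + h·f(t_n, w_n).
t=0.000000, w=-0.900000: f=2.410000 → w ← -0.900000 + 0.16·2.410000 = -0.514400
t=0.160000, w=-0.514400: f=2.955393 → w ← -0.514400 + 0.16·2.955393 = -0.041537
t=0.320000, w=-0.041537: f=3.218275 → w ← -0.041537 + 0.16·3.218275 = 0.473387
w(0.48) ≈ 0.4734

0.4734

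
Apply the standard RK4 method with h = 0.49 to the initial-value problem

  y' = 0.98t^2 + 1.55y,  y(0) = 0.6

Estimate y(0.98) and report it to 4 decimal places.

RK4: k1 = f(t_n, y_n); k2 = f(t_n + h/2, y_n + (h/2)·k1); k3 = f(t_n + h/2, y_n + (h/2)·k2); k4 = f(t_n + h, y_n + h·k3); y_{n+1} = y_n + (h/6)·(k1 + 2k2 + 2k3 + k4).
t=0.000000, y=0.600000:
  k1 = f(0.000000, 0.600000) = 0.930000
  k2 = f(0.245000, 0.827850) = 1.341992
  k3 = f(0.245000, 0.928788) = 1.498446
  k4 = f(0.490000, 1.334239) = 2.303368
  y ← 0.600000 + (0.49/6)·(k1 + 2k2 + 2k3 + k4) = 1.327997
t=0.490000, y=1.327997:
  k1 = f(0.490000, 1.327997) = 2.293693
  k2 = f(0.735000, 1.889951) = 3.458845
  k3 = f(0.735000, 2.175414) = 3.901312
  k4 = f(0.980000, 3.239639) = 5.962633
  y ← 1.327997 + (0.49/6)·(k1 + 2k2 + 2k3 + k4) = 3.204422
y(0.98) ≈ 3.2044

3.2044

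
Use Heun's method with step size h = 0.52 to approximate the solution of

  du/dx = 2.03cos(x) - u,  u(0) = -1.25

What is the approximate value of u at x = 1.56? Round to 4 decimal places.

0.4118

Heun: k1 = f(x_n, u_n); k2 = f(x_n + h, u_n + h·k1); u_{n+1} = u_n + (h/2)·(k1 + k2).
x=0.000000, u=-1.250000:
  k1 = f(0.000000, -1.250000) = 3.280000
  k2 = f(0.520000, 0.455600) = 1.306073
  u ← -1.250000 + (0.52/2)·(3.280000 + 1.306073) = -0.057621
x=0.520000, u=-0.057621:
  k1 = f(0.520000, -0.057621) = 1.819294
  k2 = f(1.040000, 0.888412) = 0.139215
  u ← -0.057621 + (0.52/2)·(1.819294 + 0.139215) = 0.451591
x=1.040000, u=0.451591:
  k1 = f(1.040000, 0.451591) = 0.576036
  k2 = f(1.560000, 0.751130) = -0.729214
  u ← 0.451591 + (0.52/2)·(0.576036 + (-0.729214)) = 0.411765
u(1.56) ≈ 0.4118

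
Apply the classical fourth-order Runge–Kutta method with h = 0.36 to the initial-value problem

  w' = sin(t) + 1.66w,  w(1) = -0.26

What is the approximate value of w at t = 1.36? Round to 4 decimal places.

RK4: k1 = f(t_n, w_n); k2 = f(t_n + h/2, w_n + (h/2)·k1); k3 = f(t_n + h/2, w_n + (h/2)·k2); k4 = f(t_n + h, w_n + h·k3); w_{n+1} = w_n + (h/6)·(k1 + 2k2 + 2k3 + k4).
t=1.000000, w=-0.260000:
  k1 = f(1.000000, -0.260000) = 0.409871
  k2 = f(1.180000, -0.186223) = 0.615475
  k3 = f(1.180000, -0.149214) = 0.676910
  k4 = f(1.360000, -0.016312) = 0.950786
  w ← -0.260000 + (0.36/6)·(k1 + 2k2 + 2k3 + k4) = -0.023274
w(1.36) ≈ -0.0233

-0.0233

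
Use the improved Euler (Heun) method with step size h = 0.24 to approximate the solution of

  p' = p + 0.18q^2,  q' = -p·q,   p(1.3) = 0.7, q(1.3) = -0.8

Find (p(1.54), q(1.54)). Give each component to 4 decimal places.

0.9149, -0.6613

Heun on (p,q): k1 = f(x_n, state_n); k2 = f(x_n + h, state_n + h·k1); state_{n+1} = state_n + (h/2)·(k1 + k2).
1.300000: (0.700000, -0.800000)
  k1 = (0.815200, 0.560000)
  predictor → (0.895648, -0.665600)
  k2 = (0.975392, 0.596143)
  → (0.914871, -0.661263)
(p(1.54), q(1.54)) ≈ (0.9149, -0.6613)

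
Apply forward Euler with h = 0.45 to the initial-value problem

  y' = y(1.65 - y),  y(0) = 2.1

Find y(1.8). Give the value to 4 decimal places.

Euler: y_{n+1} = y_n + h·f(t_n, y_n).
t=0.000000, y=2.100000: f=-0.945000 → y ← 2.100000 + 0.45·(-0.945000) = 1.674750
t=0.450000, y=1.674750: f=-0.041450 → y ← 1.674750 + 0.45·(-0.041450) = 1.656097
t=0.900000, y=1.656097: f=-0.010098 → y ← 1.656097 + 0.45·(-0.010098) = 1.651553
t=1.350000, y=1.651553: f=-0.002565 → y ← 1.651553 + 0.45·(-0.002565) = 1.650399
y(1.8) ≈ 1.6504

1.6504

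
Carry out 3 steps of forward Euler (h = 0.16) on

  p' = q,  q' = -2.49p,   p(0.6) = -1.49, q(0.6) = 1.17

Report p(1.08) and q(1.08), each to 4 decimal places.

Euler on (p,q): p_{n+1} = p_n + h·p', q_{n+1} = q_n + h·q'.
0.600000: (-1.490000, 1.170000); f=(1.170000, 3.710100) → (-1.302800, 1.763616)
0.760000: (-1.302800, 1.763616); f=(1.763616, 3.243972) → (-1.020621, 2.282652)
0.920000: (-1.020621, 2.282652); f=(2.282652, 2.541347) → (-0.655397, 2.689267)
(p(1.08), q(1.08)) ≈ (-0.6554, 2.6893)

-0.6554, 2.6893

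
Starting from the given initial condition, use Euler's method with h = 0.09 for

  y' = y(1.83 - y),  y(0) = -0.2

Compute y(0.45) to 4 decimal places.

Euler: y_{n+1} = y_n + h·f(s_n, y_n).
s=0.000000, y=-0.200000: f=-0.406000 → y ← -0.200000 + 0.09·(-0.406000) = -0.236540
s=0.090000, y=-0.236540: f=-0.488819 → y ← -0.236540 + 0.09·(-0.488819) = -0.280534
s=0.180000, y=-0.280534: f=-0.592076 → y ← -0.280534 + 0.09·(-0.592076) = -0.333821
s=0.270000, y=-0.333821: f=-0.722328 → y ← -0.333821 + 0.09·(-0.722328) = -0.398830
s=0.360000, y=-0.398830: f=-0.888924 → y ← -0.398830 + 0.09·(-0.888924) = -0.478833
y(0.45) ≈ -0.4788

-0.4788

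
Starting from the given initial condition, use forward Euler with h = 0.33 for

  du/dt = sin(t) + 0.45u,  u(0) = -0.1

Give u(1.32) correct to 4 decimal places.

Euler: u_{n+1} = u_n + h·f(t_n, u_n).
t=0.000000, u=-0.100000: f=-0.045000 → u ← -0.100000 + 0.33·(-0.045000) = -0.114850
t=0.330000, u=-0.114850: f=0.272361 → u ← -0.114850 + 0.33·0.272361 = -0.024971
t=0.660000, u=-0.024971: f=0.601880 → u ← -0.024971 + 0.33·0.601880 = 0.173649
t=0.990000, u=0.173649: f=0.914168 → u ← 0.173649 + 0.33·0.914168 = 0.475325
u(1.32) ≈ 0.4753

0.4753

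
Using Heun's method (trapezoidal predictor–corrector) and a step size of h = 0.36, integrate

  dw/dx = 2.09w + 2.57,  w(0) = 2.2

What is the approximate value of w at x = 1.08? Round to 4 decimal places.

27.6928

Heun: k1 = f(x_n, w_n); k2 = f(x_n + h, w_n + h·k1); w_{n+1} = w_n + (h/2)·(k1 + k2).
x=0.000000, w=2.200000:
  k1 = f(0.000000, 2.200000) = 7.168000
  k2 = f(0.360000, 4.780480) = 12.561203
  w ← 2.200000 + (0.36/2)·(7.168000 + 12.561203) = 5.751257
x=0.360000, w=5.751257:
  k1 = f(0.360000, 5.751257) = 14.590126
  k2 = f(0.720000, 11.003702) = 25.567737
  w ← 5.751257 + (0.36/2)·(14.590126 + 25.567737) = 12.979672
x=0.720000, w=12.979672:
  k1 = f(0.720000, 12.979672) = 29.697514
  k2 = f(1.080000, 23.670777) = 52.041924
  w ← 12.979672 + (0.36/2)·(29.697514 + 52.041924) = 27.692771
w(1.08) ≈ 27.6928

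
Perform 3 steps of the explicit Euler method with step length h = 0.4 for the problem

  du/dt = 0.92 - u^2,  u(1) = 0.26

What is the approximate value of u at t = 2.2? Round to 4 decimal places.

0.9206

Euler: u_{n+1} = u_n + h·f(t_n, u_n).
t=1.000000, u=0.260000: f=0.852400 → u ← 0.260000 + 0.4·0.852400 = 0.600960
t=1.400000, u=0.600960: f=0.558847 → u ← 0.600960 + 0.4·0.558847 = 0.824499
t=1.800000, u=0.824499: f=0.240202 → u ← 0.824499 + 0.4·0.240202 = 0.920580
u(2.2) ≈ 0.9206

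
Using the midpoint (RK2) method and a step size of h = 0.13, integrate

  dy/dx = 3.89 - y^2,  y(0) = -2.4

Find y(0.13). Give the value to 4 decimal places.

-2.7209

Midpoint: k1 = f(x_n, y_n); k2 = f(x_n + h/2, y_n + (h/2)·k1); y_{n+1} = y_n + h·k2.
x=0.000000, y=-2.400000:
  k1 = f(0.000000, -2.400000) = -1.870000
  k2 = f(0.065000, -2.521550) = -2.468214
  y ← -2.400000 + 0.13·(-2.468214) = -2.720868
y(0.13) ≈ -2.7209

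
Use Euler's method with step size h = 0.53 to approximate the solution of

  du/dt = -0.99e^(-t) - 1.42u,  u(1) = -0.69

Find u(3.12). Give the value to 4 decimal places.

-0.0684

Euler: u_{n+1} = u_n + h·f(t_n, u_n).
t=1.000000, u=-0.690000: f=0.615599 → u ← -0.690000 + 0.53·0.615599 = -0.363732
t=1.530000, u=-0.363732: f=0.302130 → u ← -0.363732 + 0.53·0.302130 = -0.203604
t=2.060000, u=-0.203604: f=0.162938 → u ← -0.203604 + 0.53·0.162938 = -0.117247
t=2.590000, u=-0.117247: f=0.092220 → u ← -0.117247 + 0.53·0.092220 = -0.068370
u(3.12) ≈ -0.0684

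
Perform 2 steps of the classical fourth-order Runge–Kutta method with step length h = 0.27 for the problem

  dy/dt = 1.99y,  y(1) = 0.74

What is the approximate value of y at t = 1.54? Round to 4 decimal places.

2.1663

RK4: k1 = f(t_n, y_n); k2 = f(t_n + h/2, y_n + (h/2)·k1); k3 = f(t_n + h/2, y_n + (h/2)·k2); k4 = f(t_n + h, y_n + h·k3); y_{n+1} = y_n + (h/6)·(k1 + 2k2 + 2k3 + k4).
t=1.000000, y=0.740000:
  k1 = f(1.000000, 0.740000) = 1.472600
  k2 = f(1.135000, 0.938801) = 1.868214
  k3 = f(1.135000, 0.992209) = 1.974496
  k4 = f(1.270000, 1.273114) = 2.533497
  y ← 0.740000 + (0.27/6)·(k1 + 2k2 + 2k3 + k4) = 1.266118
t=1.270000, y=1.266118:
  k1 = f(1.270000, 1.266118) = 2.519575
  k2 = f(1.405000, 1.606261) = 3.196459
  k3 = f(1.405000, 1.697640) = 3.378304
  k4 = f(1.540000, 2.178260) = 4.334738
  y ← 1.266118 + (0.27/6)·(k1 + 2k2 + 2k3 + k4) = 2.166291
y(1.54) ≈ 2.1663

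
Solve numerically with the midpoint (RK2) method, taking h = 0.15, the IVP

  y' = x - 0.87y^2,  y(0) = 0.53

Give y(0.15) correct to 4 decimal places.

0.5071

Midpoint: k1 = f(x_n, y_n); k2 = f(x_n + h/2, y_n + (h/2)·k1); y_{n+1} = y_n + h·k2.
x=0.000000, y=0.530000:
  k1 = f(0.000000, 0.530000) = -0.244383
  k2 = f(0.075000, 0.511671) = -0.152773
  y ← 0.530000 + 0.15·(-0.152773) = 0.507084
y(0.15) ≈ 0.5071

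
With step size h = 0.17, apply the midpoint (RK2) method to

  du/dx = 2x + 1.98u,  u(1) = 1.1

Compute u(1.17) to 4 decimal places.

Midpoint: k1 = f(x_n, u_n); k2 = f(x_n + h/2, u_n + (h/2)·k1); u_{n+1} = u_n + h·k2.
x=1.000000, u=1.100000:
  k1 = f(1.000000, 1.100000) = 4.178000
  k2 = f(1.085000, 1.455130) = 5.051157
  u ← 1.100000 + 0.17·5.051157 = 1.958697
u(1.17) ≈ 1.9587

1.9587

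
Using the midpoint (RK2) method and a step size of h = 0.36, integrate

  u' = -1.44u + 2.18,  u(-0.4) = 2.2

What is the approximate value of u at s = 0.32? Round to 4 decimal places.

1.7742

Midpoint: k1 = f(s_n, u_n); k2 = f(s_n + h/2, u_n + (h/2)·k1); u_{n+1} = u_n + h·k2.
s=-0.400000, u=2.200000:
  k1 = f(-0.400000, 2.200000) = -0.988000
  k2 = f(-0.220000, 2.022160) = -0.731910
  u ← 2.200000 + 0.36·(-0.731910) = 1.936512
s=-0.040000, u=1.936512:
  k1 = f(-0.040000, 1.936512) = -0.608578
  k2 = f(0.140000, 1.826968) = -0.450834
  u ← 1.936512 + 0.36·(-0.450834) = 1.774212
u(0.32) ≈ 1.7742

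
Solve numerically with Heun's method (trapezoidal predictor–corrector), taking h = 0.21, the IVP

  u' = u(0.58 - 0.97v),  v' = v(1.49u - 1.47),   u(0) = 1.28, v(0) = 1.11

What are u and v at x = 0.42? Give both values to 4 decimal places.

Heun on (u,v): k1 = f(x_n, state_n); k2 = f(x_n + h, state_n + h·k1); state_{n+1} = state_n + (h/2)·(k1 + k2).
0.000000: (1.280000, 1.110000)
  k1 = (-0.635776, 0.485292)
  predictor → (1.146487, 1.211911)
  k2 = (-0.682795, 0.288757)
  → (1.141550, 1.191275)
0.210000: (1.141550, 1.191275)
  k1 = (-0.657004, 0.275077)
  predictor → (1.003579, 1.249041)
  k2 = (-0.633831, 0.031642)
  → (1.006012, 1.223481)
(u(0.42), v(0.42)) ≈ (1.0060, 1.2235)

1.0060, 1.2235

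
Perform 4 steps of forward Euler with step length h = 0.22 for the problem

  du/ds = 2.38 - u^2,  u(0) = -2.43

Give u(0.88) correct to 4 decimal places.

-30.3670

Euler: u_{n+1} = u_n + h·f(s_n, u_n).
s=0.000000, u=-2.430000: f=-3.524900 → u ← -2.430000 + 0.22·(-3.524900) = -3.205478
s=0.220000, u=-3.205478: f=-7.895089 → u ← -3.205478 + 0.22·(-7.895089) = -4.942398
s=0.440000, u=-4.942398: f=-22.047294 → u ← -4.942398 + 0.22·(-22.047294) = -9.792802
s=0.660000, u=-9.792802: f=-93.518978 → u ← -9.792802 + 0.22·(-93.518978) = -30.366978
u(0.88) ≈ -30.3670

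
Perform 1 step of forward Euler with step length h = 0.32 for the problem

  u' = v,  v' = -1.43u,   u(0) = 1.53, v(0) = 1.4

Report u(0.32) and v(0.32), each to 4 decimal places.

Euler on (u,v): u_{n+1} = u_n + h·u', v_{n+1} = v_n + h·v'.
0.000000: (1.530000, 1.400000); f=(1.400000, -2.187900) → (1.978000, 0.699872)
(u(0.32), v(0.32)) ≈ (1.9780, 0.6999)

1.9780, 0.6999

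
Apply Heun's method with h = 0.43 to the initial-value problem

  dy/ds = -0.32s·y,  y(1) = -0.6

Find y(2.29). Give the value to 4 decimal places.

-0.3062

Heun: k1 = f(s_n, y_n); k2 = f(s_n + h, y_n + h·k1); y_{n+1} = y_n + (h/2)·(k1 + k2).
s=1.000000, y=-0.600000:
  k1 = f(1.000000, -0.600000) = 0.192000
  k2 = f(1.430000, -0.517440) = 0.236781
  y ← -0.600000 + (0.43/2)·(0.192000 + 0.236781) = -0.507812
s=1.430000, y=-0.507812:
  k1 = f(1.430000, -0.507812) = 0.232375
  k2 = f(1.860000, -0.407891) = 0.242777
  y ← -0.507812 + (0.43/2)·(0.232375 + 0.242777) = -0.405655
s=1.860000, y=-0.405655:
  k1 = f(1.860000, -0.405655) = 0.241446
  k2 = f(2.290000, -0.301833) = 0.221183
  y ← -0.405655 + (0.43/2)·(0.241446 + 0.221183) = -0.306189
y(2.29) ≈ -0.3062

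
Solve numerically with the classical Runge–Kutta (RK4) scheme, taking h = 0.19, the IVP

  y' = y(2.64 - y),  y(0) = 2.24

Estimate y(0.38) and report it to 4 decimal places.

RK4: k1 = f(t_n, y_n); k2 = f(t_n + h/2, y_n + (h/2)·k1); k3 = f(t_n + h/2, y_n + (h/2)·k2); k4 = f(t_n + h, y_n + h·k3); y_{n+1} = y_n + (h/6)·(k1 + 2k2 + 2k3 + k4).
t=0.000000, y=2.240000:
  k1 = f(0.000000, 2.240000) = 0.896000
  k2 = f(0.095000, 2.325120) = 0.732134
  k3 = f(0.095000, 2.309553) = 0.763185
  k4 = f(0.190000, 2.385005) = 0.608164
  y ← 2.240000 + (0.19/6)·(k1 + 2k2 + 2k3 + k4) = 2.382335
t=0.190000, y=2.382335:
  k1 = f(0.190000, 2.382335) = 0.613843
  k2 = f(0.285000, 2.440651) = 0.486542
  k3 = f(0.285000, 2.428557) = 0.513502
  k4 = f(0.380000, 2.479901) = 0.397030
  y ← 2.382335 + (0.19/6)·(k1 + 2k2 + 2k3 + k4) = 2.477683
y(0.38) ≈ 2.4777

2.4777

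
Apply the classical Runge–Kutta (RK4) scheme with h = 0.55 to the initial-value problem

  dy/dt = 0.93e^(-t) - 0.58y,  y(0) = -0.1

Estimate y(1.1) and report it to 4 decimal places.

0.3799

RK4: k1 = f(t_n, y_n); k2 = f(t_n + h/2, y_n + (h/2)·k1); k3 = f(t_n + h/2, y_n + (h/2)·k2); k4 = f(t_n + h, y_n + h·k3); y_{n+1} = y_n + (h/6)·(k1 + 2k2 + 2k3 + k4).
t=0.000000, y=-0.100000:
  k1 = f(0.000000, -0.100000) = 0.988000
  k2 = f(0.275000, 0.171700) = 0.606816
  k3 = f(0.275000, 0.066874) = 0.667615
  k4 = f(0.550000, 0.267188) = 0.381594
  y ← -0.100000 + (0.55/6)·(k1 + 2k2 + 2k3 + k4) = 0.259192
t=0.550000, y=0.259192:
  k1 = f(0.550000, 0.259192) = 0.386232
  k2 = f(0.825000, 0.365406) = 0.195623
  k3 = f(0.825000, 0.312988) = 0.226025
  k4 = f(1.100000, 0.383506) = 0.087137
  y ← 0.259192 + (0.55/6)·(k1 + 2k2 + 2k3 + k4) = 0.379886
y(1.1) ≈ 0.3799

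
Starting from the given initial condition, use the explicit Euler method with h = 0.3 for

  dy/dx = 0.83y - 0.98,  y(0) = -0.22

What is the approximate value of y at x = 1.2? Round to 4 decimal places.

Euler: y_{n+1} = y_n + h·f(x_n, y_n).
x=0.000000, y=-0.220000: f=-1.162600 → y ← -0.220000 + 0.3·(-1.162600) = -0.568780
x=0.300000, y=-0.568780: f=-1.452087 → y ← -0.568780 + 0.3·(-1.452087) = -1.004406
x=0.600000, y=-1.004406: f=-1.813657 → y ← -1.004406 + 0.3·(-1.813657) = -1.548503
x=0.900000, y=-1.548503: f=-2.265258 → y ← -1.548503 + 0.3·(-2.265258) = -2.228081
y(1.2) ≈ -2.2281

-2.2281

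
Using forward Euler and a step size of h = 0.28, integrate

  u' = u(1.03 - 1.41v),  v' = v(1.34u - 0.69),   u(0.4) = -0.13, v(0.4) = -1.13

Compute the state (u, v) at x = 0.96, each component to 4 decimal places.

-0.3668, -0.6186

Euler on (u,v): u_{n+1} = u_n + h·u', v_{n+1} = v_n + h·v'.
0.400000: (-0.130000, -1.130000); f=(-0.341029, 0.976546) → (-0.225488, -0.856567)
0.680000: (-0.225488, -0.856567); f=(-0.504588, 0.849847) → (-0.366773, -0.618610)
(u(0.96), v(0.96)) ≈ (-0.3668, -0.6186)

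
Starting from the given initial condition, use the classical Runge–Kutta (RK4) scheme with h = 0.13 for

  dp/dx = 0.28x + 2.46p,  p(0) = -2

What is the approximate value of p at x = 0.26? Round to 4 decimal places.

-3.7794

RK4: k1 = f(x_n, p_n); k2 = f(x_n + h/2, p_n + (h/2)·k1); k3 = f(x_n + h/2, p_n + (h/2)·k2); k4 = f(x_n + h, p_n + h·k3); p_{n+1} = p_n + (h/6)·(k1 + 2k2 + 2k3 + k4).
x=0.000000, p=-2.000000:
  k1 = f(0.000000, -2.000000) = -4.920000
  k2 = f(0.065000, -2.319800) = -5.688508
  k3 = f(0.065000, -2.369753) = -5.811392
  k4 = f(0.130000, -2.755481) = -6.742083
  p ← -2.000000 + (0.13/6)·(k1 + 2k2 + 2k3 + k4) = -2.751007
x=0.130000, p=-2.751007:
  k1 = f(0.130000, -2.751007) = -6.731078
  k2 = f(0.195000, -3.188528) = -7.789178
  k3 = f(0.195000, -3.257304) = -7.958368
  k4 = f(0.260000, -3.785595) = -9.239765
  p ← -2.751007 + (0.13/6)·(k1 + 2k2 + 2k3 + k4) = -3.779436
p(0.26) ≈ -3.7794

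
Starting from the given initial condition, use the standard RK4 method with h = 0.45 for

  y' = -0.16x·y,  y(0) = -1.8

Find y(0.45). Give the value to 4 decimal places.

-1.7711

RK4: k1 = f(x_n, y_n); k2 = f(x_n + h/2, y_n + (h/2)·k1); k3 = f(x_n + h/2, y_n + (h/2)·k2); k4 = f(x_n + h, y_n + h·k3); y_{n+1} = y_n + (h/6)·(k1 + 2k2 + 2k3 + k4).
x=0.000000, y=-1.800000:
  k1 = f(0.000000, -1.800000) = 0.000000
  k2 = f(0.225000, -1.800000) = 0.064800
  k3 = f(0.225000, -1.785420) = 0.064275
  k4 = f(0.450000, -1.771076) = 0.127517
  y ← -1.800000 + (0.45/6)·(k1 + 2k2 + 2k3 + k4) = -1.771075
y(0.45) ≈ -1.7711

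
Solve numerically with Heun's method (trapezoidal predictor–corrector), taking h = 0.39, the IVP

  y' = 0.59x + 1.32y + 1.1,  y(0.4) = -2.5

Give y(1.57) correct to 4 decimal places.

-7.0111

Heun: k1 = f(x_n, y_n); k2 = f(x_n + h, y_n + h·k1); y_{n+1} = y_n + (h/2)·(k1 + k2).
x=0.400000, y=-2.500000:
  k1 = f(0.400000, -2.500000) = -1.964000
  k2 = f(0.790000, -3.265960) = -2.744967
  y ← -2.500000 + (0.39/2)·(-1.964000 + (-2.744967)) = -3.418249
x=0.790000, y=-3.418249:
  k1 = f(0.790000, -3.418249) = -2.945988
  k2 = f(1.180000, -4.567184) = -4.232483
  y ← -3.418249 + (0.39/2)·(-2.945988 + (-4.232483)) = -4.818050
x=1.180000, y=-4.818050:
  k1 = f(1.180000, -4.818050) = -4.563627
  k2 = f(1.570000, -6.597865) = -6.682882
  y ← -4.818050 + (0.39/2)·(-4.563627 + (-6.682882)) = -7.011120
y(1.57) ≈ -7.0111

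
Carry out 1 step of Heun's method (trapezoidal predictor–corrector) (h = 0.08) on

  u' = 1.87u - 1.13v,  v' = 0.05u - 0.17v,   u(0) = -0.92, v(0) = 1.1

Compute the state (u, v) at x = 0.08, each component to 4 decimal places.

Heun on (u,v): k1 = f(x_n, state_n); k2 = f(x_n + h, state_n + h·k1); state_{n+1} = state_n + (h/2)·(k1 + k2).
0.000000: (-0.920000, 1.100000)
  k1 = (-2.963400, -0.233000)
  predictor → (-1.157072, 1.081360)
  k2 = (-3.385661, -0.241685)
  → (-1.173962, 1.081013)
(u(0.08), v(0.08)) ≈ (-1.1740, 1.0810)

-1.1740, 1.0810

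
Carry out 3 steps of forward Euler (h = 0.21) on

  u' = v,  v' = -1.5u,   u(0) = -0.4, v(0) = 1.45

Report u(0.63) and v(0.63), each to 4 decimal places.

Euler on (u,v): u_{n+1} = u_n + h·u', v_{n+1} = v_n + h·v'.
0.000000: (-0.400000, 1.450000); f=(1.450000, 0.600000) → (-0.095500, 1.576000)
0.210000: (-0.095500, 1.576000); f=(1.576000, 0.143250) → (0.235460, 1.606083)
0.420000: (0.235460, 1.606083); f=(1.606083, -0.353190) → (0.572737, 1.531913)
(u(0.63), v(0.63)) ≈ (0.5727, 1.5319)

0.5727, 1.5319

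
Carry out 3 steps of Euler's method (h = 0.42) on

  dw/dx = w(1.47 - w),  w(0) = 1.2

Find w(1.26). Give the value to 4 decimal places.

1.4461

Euler: w_{n+1} = w_n + h·f(x_n, w_n).
x=0.000000, w=1.200000: f=0.324000 → w ← 1.200000 + 0.42·0.324000 = 1.336080
x=0.420000, w=1.336080: f=0.178928 → w ← 1.336080 + 0.42·0.178928 = 1.411230
x=0.840000, w=1.411230: f=0.082938 → w ← 1.411230 + 0.42·0.082938 = 1.446064
w(1.26) ≈ 1.4461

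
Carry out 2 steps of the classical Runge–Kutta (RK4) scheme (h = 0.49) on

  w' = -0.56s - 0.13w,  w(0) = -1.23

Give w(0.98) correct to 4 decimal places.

-1.3407

RK4: k1 = f(s_n, w_n); k2 = f(s_n + h/2, w_n + (h/2)·k1); k3 = f(s_n + h/2, w_n + (h/2)·k2); k4 = f(s_n + h, w_n + h·k3); w_{n+1} = w_n + (h/6)·(k1 + 2k2 + 2k3 + k4).
s=0.000000, w=-1.230000:
  k1 = f(0.000000, -1.230000) = 0.159900
  k2 = f(0.245000, -1.190824) = 0.017607
  k3 = f(0.245000, -1.225686) = 0.022139
  k4 = f(0.490000, -1.219152) = -0.115910
  w ← -1.230000 + (0.49/6)·(k1 + 2k2 + 2k3 + k4) = -1.219916
s=0.490000, w=-1.219916:
  k1 = f(0.490000, -1.219916) = -0.115811
  k2 = f(0.735000, -1.248289) = -0.249322
  k3 = f(0.735000, -1.281000) = -0.245070
  k4 = f(0.980000, -1.340000) = -0.374600
  w ← -1.219916 + (0.49/6)·(k1 + 2k2 + 2k3 + k4) = -1.340717
w(0.98) ≈ -1.3407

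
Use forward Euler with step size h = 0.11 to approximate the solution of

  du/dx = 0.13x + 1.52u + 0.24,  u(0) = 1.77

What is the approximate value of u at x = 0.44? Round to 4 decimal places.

3.4308

Euler: u_{n+1} = u_n + h·f(x_n, u_n).
x=0.000000, u=1.770000: f=2.930400 → u ← 1.770000 + 0.11·2.930400 = 2.092344
x=0.110000, u=2.092344: f=3.434663 → u ← 2.092344 + 0.11·3.434663 = 2.470157
x=0.220000, u=2.470157: f=4.023239 → u ← 2.470157 + 0.11·4.023239 = 2.912713
x=0.330000, u=2.912713: f=4.710224 → u ← 2.912713 + 0.11·4.710224 = 3.430838
u(0.44) ≈ 3.4308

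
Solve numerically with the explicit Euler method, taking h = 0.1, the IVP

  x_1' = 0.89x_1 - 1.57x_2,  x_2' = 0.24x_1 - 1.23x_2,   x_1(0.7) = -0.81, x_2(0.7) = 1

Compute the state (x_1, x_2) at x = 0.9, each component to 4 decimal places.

Euler on (x_1,x_2): x_1_{n+1} = x_1_n + h·x_1', x_2_{n+1} = x_2_n + h·x_2'.
0.700000: (-0.810000, 1.000000); f=(-2.290900, -1.424400) → (-1.039090, 0.857560)
0.800000: (-1.039090, 0.857560); f=(-2.271159, -1.304180) → (-1.266206, 0.727142)
(x_1(0.9), x_2(0.9)) ≈ (-1.2662, 0.7271)

-1.2662, 0.7271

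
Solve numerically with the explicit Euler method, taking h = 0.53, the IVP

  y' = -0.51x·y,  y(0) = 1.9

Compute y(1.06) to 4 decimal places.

Euler: y_{n+1} = y_n + h·f(x_n, y_n).
x=0.000000, y=1.900000: f=0.000000 → y ← 1.900000 + 0.53·0.000000 = 1.900000
x=0.530000, y=1.900000: f=-0.513570 → y ← 1.900000 + 0.53·(-0.513570) = 1.627808
y(1.06) ≈ 1.6278

1.6278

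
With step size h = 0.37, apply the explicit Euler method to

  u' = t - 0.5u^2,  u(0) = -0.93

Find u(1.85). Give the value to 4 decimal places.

Euler: u_{n+1} = u_n + h·f(t_n, u_n).
t=0.000000, u=-0.930000: f=-0.432450 → u ← -0.930000 + 0.37·(-0.432450) = -1.090007
t=0.370000, u=-1.090007: f=-0.224057 → u ← -1.090007 + 0.37·(-0.224057) = -1.172908
t=0.740000, u=-1.172908: f=0.052144 → u ← -1.172908 + 0.37·0.052144 = -1.153614
t=1.110000, u=-1.153614: f=0.444587 → u ← -1.153614 + 0.37·0.444587 = -0.989117
t=1.480000, u=-0.989117: f=0.990824 → u ← -0.989117 + 0.37·0.990824 = -0.622513
u(1.85) ≈ -0.6225

-0.6225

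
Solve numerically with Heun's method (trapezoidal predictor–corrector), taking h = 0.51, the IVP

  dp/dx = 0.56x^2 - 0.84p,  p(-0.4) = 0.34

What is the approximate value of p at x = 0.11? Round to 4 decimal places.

Heun: k1 = f(x_n, p_n); k2 = f(x_n + h, p_n + h·k1); p_{n+1} = p_n + (h/2)·(k1 + k2).
x=-0.400000, p=0.340000:
  k1 = f(-0.400000, 0.340000) = -0.196000
  k2 = f(0.110000, 0.240040) = -0.194858
  p ← 0.340000 + (0.51/2)·(-0.196000 + (-0.194858)) = 0.240331
p(0.11) ≈ 0.2403

0.2403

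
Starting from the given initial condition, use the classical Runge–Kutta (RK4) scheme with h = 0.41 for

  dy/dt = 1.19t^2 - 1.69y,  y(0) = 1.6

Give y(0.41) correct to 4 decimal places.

RK4: k1 = f(t_n, y_n); k2 = f(t_n + h/2, y_n + (h/2)·k1); k3 = f(t_n + h/2, y_n + (h/2)·k2); k4 = f(t_n + h, y_n + h·k3); y_{n+1} = y_n + (h/6)·(k1 + 2k2 + 2k3 + k4).
t=0.000000, y=1.600000:
  k1 = f(0.000000, 1.600000) = -2.704000
  k2 = f(0.205000, 1.045680) = -1.717189
  k3 = f(0.205000, 1.247976) = -2.059070
  k4 = f(0.410000, 0.755781) = -1.077231
  y ← 1.600000 + (0.41/6)·(k1 + 2k2 + 2k3 + k4) = 0.825527
y(0.41) ≈ 0.8255

0.8255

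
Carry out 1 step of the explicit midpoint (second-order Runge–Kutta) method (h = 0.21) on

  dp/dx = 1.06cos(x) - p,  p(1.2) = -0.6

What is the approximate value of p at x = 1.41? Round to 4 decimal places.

Midpoint: k1 = f(x_n, p_n); k2 = f(x_n + h/2, p_n + (h/2)·k1); p_{n+1} = p_n + h·k2.
x=1.200000, p=-0.600000:
  k1 = f(1.200000, -0.600000) = 0.984099
  k2 = f(1.305000, -0.496670) = 0.775108
  p ← -0.600000 + 0.21·0.775108 = -0.437227
p(1.41) ≈ -0.4372

-0.4372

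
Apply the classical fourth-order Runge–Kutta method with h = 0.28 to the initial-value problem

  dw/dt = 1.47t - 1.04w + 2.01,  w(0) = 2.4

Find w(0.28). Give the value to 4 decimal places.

2.3344

RK4: k1 = f(t_n, w_n); k2 = f(t_n + h/2, w_n + (h/2)·k1); k3 = f(t_n + h/2, w_n + (h/2)·k2); k4 = f(t_n + h, w_n + h·k3); w_{n+1} = w_n + (h/6)·(k1 + 2k2 + 2k3 + k4).
t=0.000000, w=2.400000:
  k1 = f(0.000000, 2.400000) = -0.486000
  k2 = f(0.140000, 2.331960) = -0.209438
  k3 = f(0.140000, 2.370679) = -0.249706
  k4 = f(0.280000, 2.330082) = -0.001686
  w ← 2.400000 + (0.28/6)·(k1 + 2k2 + 2k3 + k4) = 2.334388
w(0.28) ≈ 2.3344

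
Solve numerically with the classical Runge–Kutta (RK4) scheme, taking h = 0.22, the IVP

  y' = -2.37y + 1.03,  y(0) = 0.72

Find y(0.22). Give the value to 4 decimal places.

RK4: k1 = f(x_n, y_n); k2 = f(x_n + h/2, y_n + (h/2)·k1); k3 = f(x_n + h/2, y_n + (h/2)·k2); k4 = f(x_n + h, y_n + h·k3); y_{n+1} = y_n + (h/6)·(k1 + 2k2 + 2k3 + k4).
x=0.000000, y=0.720000:
  k1 = f(0.000000, 0.720000) = -0.676400
  k2 = f(0.110000, 0.645596) = -0.500063
  k3 = f(0.110000, 0.664993) = -0.546034
  k4 = f(0.220000, 0.599873) = -0.391698
  y ← 0.720000 + (0.22/6)·(k1 + 2k2 + 2k3 + k4) = 0.604123
y(0.22) ≈ 0.6041

0.6041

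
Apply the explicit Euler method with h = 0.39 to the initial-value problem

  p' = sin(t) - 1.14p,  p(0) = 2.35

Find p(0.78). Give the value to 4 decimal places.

0.8732

Euler: p_{n+1} = p_n + h·f(t_n, p_n).
t=0.000000, p=2.350000: f=-2.679000 → p ← 2.350000 + 0.39·(-2.679000) = 1.305190
t=0.390000, p=1.305190: f=-1.107728 → p ← 1.305190 + 0.39·(-1.107728) = 0.873176
p(0.78) ≈ 0.8732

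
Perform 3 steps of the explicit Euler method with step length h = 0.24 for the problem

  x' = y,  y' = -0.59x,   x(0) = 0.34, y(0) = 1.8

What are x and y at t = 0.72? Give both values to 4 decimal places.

1.5867, 1.4737

Euler on (x,y): x_{n+1} = x_n + h·x', y_{n+1} = y_n + h·y'.
0.000000: (0.340000, 1.800000); f=(1.800000, -0.200600) → (0.772000, 1.751856)
0.240000: (0.772000, 1.751856); f=(1.751856, -0.455480) → (1.192445, 1.642541)
0.480000: (1.192445, 1.642541); f=(1.642541, -0.703543) → (1.586655, 1.473691)
(x(0.72), y(0.72)) ≈ (1.5867, 1.4737)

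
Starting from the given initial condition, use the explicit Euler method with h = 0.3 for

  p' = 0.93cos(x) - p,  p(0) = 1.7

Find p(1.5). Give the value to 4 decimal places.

0.7795

Euler: p_{n+1} = p_n + h·f(x_n, p_n).
x=0.000000, p=1.700000: f=-0.770000 → p ← 1.700000 + 0.3·(-0.770000) = 1.469000
x=0.300000, p=1.469000: f=-0.580537 → p ← 1.469000 + 0.3·(-0.580537) = 1.294839
x=0.600000, p=1.294839: f=-0.527277 → p ← 1.294839 + 0.3·(-0.527277) = 1.136656
x=0.900000, p=1.136656: f=-0.558559 → p ← 1.136656 + 0.3·(-0.558559) = 0.969088
x=1.200000, p=0.969088: f=-0.632096 → p ← 0.969088 + 0.3·(-0.632096) = 0.779460
p(1.5) ≈ 0.7795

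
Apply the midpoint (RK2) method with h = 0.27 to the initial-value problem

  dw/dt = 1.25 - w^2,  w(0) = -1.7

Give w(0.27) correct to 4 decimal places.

Midpoint: k1 = f(t_n, w_n); k2 = f(t_n + h/2, w_n + (h/2)·k1); w_{n+1} = w_n + h·k2.
t=0.000000, w=-1.700000:
  k1 = f(0.000000, -1.700000) = -1.640000
  k2 = f(0.135000, -1.921400) = -2.441778
  w ← -1.700000 + 0.27·(-2.441778) = -2.359280
w(0.27) ≈ -2.3593

-2.3593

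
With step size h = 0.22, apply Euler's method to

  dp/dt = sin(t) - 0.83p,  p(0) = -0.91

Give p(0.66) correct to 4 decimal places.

Euler: p_{n+1} = p_n + h·f(t_n, p_n).
t=0.000000, p=-0.910000: f=0.755300 → p ← -0.910000 + 0.22·0.755300 = -0.743834
t=0.220000, p=-0.743834: f=0.835612 → p ← -0.743834 + 0.22·0.835612 = -0.559999
t=0.440000, p=-0.559999: f=0.890739 → p ← -0.559999 + 0.22·0.890739 = -0.364037
p(0.66) ≈ -0.3640

-0.3640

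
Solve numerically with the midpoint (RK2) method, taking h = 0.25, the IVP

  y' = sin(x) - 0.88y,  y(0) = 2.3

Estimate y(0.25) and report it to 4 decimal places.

Midpoint: k1 = f(x_n, y_n); k2 = f(x_n + h/2, y_n + (h/2)·k1); y_{n+1} = y_n + h·k2.
x=0.000000, y=2.300000:
  k1 = f(0.000000, 2.300000) = -2.024000
  k2 = f(0.125000, 2.047000) = -1.676685
  y ← 2.300000 + 0.25·(-1.676685) = 1.880829
y(0.25) ≈ 1.8808

1.8808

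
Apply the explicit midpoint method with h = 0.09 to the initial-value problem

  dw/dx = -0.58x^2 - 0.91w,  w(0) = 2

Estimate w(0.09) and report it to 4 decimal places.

1.8428

Midpoint: k1 = f(x_n, w_n); k2 = f(x_n + h/2, w_n + (h/2)·k1); w_{n+1} = w_n + h·k2.
x=0.000000, w=2.000000:
  k1 = f(0.000000, 2.000000) = -1.820000
  k2 = f(0.045000, 1.918100) = -1.746646
  w ← 2.000000 + 0.09·(-1.746646) = 1.842802
w(0.09) ≈ 1.8428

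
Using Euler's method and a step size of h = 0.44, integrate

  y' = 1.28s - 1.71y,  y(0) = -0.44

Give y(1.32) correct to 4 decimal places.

Euler: y_{n+1} = y_n + h·f(s_n, y_n).
s=0.000000, y=-0.440000: f=0.752400 → y ← -0.440000 + 0.44·0.752400 = -0.108944
s=0.440000, y=-0.108944: f=0.749494 → y ← -0.108944 + 0.44·0.749494 = 0.220833
s=0.880000, y=0.220833: f=0.748775 → y ← 0.220833 + 0.44·0.748775 = 0.550294
y(1.32) ≈ 0.5503

0.5503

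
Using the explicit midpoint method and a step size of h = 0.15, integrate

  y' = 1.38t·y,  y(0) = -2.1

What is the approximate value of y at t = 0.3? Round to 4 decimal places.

Midpoint: k1 = f(t_n, y_n); k2 = f(t_n + h/2, y_n + (h/2)·k1); y_{n+1} = y_n + h·k2.
t=0.000000, y=-2.100000:
  k1 = f(0.000000, -2.100000) = 0.000000
  k2 = f(0.075000, -2.100000) = -0.217350
  y ← -2.100000 + 0.15·(-0.217350) = -2.132602
t=0.150000, y=-2.132602:
  k1 = f(0.150000, -2.132602) = -0.441449
  k2 = f(0.225000, -2.165711) = -0.672453
  y ← -2.132602 + 0.15·(-0.672453) = -2.233470
y(0.3) ≈ -2.2335

-2.2335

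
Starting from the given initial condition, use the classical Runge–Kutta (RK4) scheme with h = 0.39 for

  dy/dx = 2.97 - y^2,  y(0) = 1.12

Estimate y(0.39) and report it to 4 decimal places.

RK4: k1 = f(x_n, y_n); k2 = f(x_n + h/2, y_n + (h/2)·k1); k3 = f(x_n + h/2, y_n + (h/2)·k2); k4 = f(x_n + h, y_n + h·k3); y_{n+1} = y_n + (h/6)·(k1 + 2k2 + 2k3 + k4).
x=0.000000, y=1.120000:
  k1 = f(0.000000, 1.120000) = 1.715600
  k2 = f(0.195000, 1.454542) = 0.854308
  k3 = f(0.195000, 1.286590) = 1.314686
  k4 = f(0.390000, 1.632728) = 0.304200
  y ← 1.120000 + (0.39/6)·(k1 + 2k2 + 2k3 + k4) = 1.533256
y(0.39) ≈ 1.5333

1.5333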